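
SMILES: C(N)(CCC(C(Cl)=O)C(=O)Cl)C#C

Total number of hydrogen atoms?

Hydrogens are implicit in SMILES; fill each atom to its normal valence:
  3 × C: 1 H each → 3
  3 × C: no H
  2 × C: 2 H each → 4
  2 × Cl: no H
  2 × O: no H
  1 × N: 2 H
  Total hydrogens = 9.

9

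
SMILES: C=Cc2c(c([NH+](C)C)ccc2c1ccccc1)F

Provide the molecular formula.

C16H17FN+

Heavy atoms from the SMILES: 16 C, 1 F, 1 N.
Implicit hydrogens by atom environment:
  7 × C (aromatic): 1 H each → 7
  5 × C (aromatic): no H
  2 × C: 3 H each → 6
  1 × C: 2 H
  1 × C: 1 H
  1 × F: no H
  1 × N (charge +1): 1 H
  Total hydrogens = 17.
Net charge +1.
Molecular formula: C16H17FN+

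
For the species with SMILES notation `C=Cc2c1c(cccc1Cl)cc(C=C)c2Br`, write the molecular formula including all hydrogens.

C14H10BrCl

Heavy atoms from the SMILES: 1 Br, 14 C, 1 Cl.
Implicit hydrogens by atom environment:
  6 × C (aromatic): no H
  4 × C (aromatic): 1 H each → 4
  2 × C: 2 H each → 4
  2 × C: 1 H each → 2
  1 × Br: no H
  1 × Cl: no H
  Total hydrogens = 10.
Molecular formula: C14H10BrCl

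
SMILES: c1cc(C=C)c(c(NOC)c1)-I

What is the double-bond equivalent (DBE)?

5

Molecular formula from the SMILES: C9H10INO.
DoU = (2C + 2 + N − H − X)/2 = (2·9 + 2 + 1 − 10 − 1)/2 = 10/2 = 5.
(Structurally: 1 ring(s) + 4 π bond(s) = 5.)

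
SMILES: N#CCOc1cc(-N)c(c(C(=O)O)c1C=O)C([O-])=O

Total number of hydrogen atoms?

Hydrogens are implicit in SMILES; fill each atom to its normal valence:
  5 × C (aromatic): no H
  4 × O: no H
  3 × C: no H
  1 × C: 2 H
  1 × C (aromatic): 1 H
  1 × C: 1 H
  1 × N: 2 H
  1 × N: no H
  1 × O: 1 H
  1 × O (charge -1): no H
  Total hydrogens = 7.

7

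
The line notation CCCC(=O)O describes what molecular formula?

Heavy atoms from the SMILES: 4 C, 2 O.
Implicit hydrogens by atom environment:
  2 × C: 2 H each → 4
  1 × C: 3 H
  1 × C: no H
  1 × O: 1 H
  1 × O: no H
  Total hydrogens = 8.
Molecular formula: C4H8O2

C4H8O2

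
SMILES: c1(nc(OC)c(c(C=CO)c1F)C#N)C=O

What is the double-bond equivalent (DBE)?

Molecular formula from the SMILES: C10H7FN2O3.
DoU = (2C + 2 + N − H − X)/2 = (2·10 + 2 + 2 − 7 − 1)/2 = 16/2 = 8.
(Structurally: 1 ring(s) + 7 π bond(s) = 8.)

8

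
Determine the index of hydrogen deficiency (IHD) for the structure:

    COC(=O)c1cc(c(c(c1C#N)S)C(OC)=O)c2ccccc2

Molecular formula from the SMILES: C17H13NO4S.
DoU = (2C + 2 + N − H − X)/2 = (2·17 + 2 + 1 − 13 − 0)/2 = 24/2 = 12.
(Structurally: 2 ring(s) + 10 π bond(s) = 12.)

12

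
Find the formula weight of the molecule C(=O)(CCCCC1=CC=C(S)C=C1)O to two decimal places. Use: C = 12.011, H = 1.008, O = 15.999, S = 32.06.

210.29

Molecular formula: C11H14O2S.
M = 11×12.011 + 14×1.008 + 2×15.999 + 1×32.06 = 210.29 g/mol.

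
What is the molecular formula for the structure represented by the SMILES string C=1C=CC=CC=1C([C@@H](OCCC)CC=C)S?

C14H20OS

Heavy atoms from the SMILES: 14 C, 1 O, 1 S.
Implicit hydrogens by atom environment:
  5 × C (aromatic): 1 H each → 5
  4 × C: 2 H each → 8
  3 × C: 1 H each → 3
  1 × C: 3 H
  1 × C (aromatic): no H
  1 × O: no H
  1 × S: 1 H
  Total hydrogens = 20.
Molecular formula: C14H20OS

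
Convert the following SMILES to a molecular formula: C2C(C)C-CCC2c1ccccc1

Heavy atoms from the SMILES: 13 C.
Implicit hydrogens by atom environment:
  5 × C (aromatic): 1 H each → 5
  4 × C: 2 H each → 8
  2 × C: 1 H each → 2
  1 × C: 3 H
  1 × C (aromatic): no H
  Total hydrogens = 18.
Molecular formula: C13H18

C13H18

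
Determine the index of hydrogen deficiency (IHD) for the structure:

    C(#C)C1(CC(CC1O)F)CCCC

Molecular formula from the SMILES: C11H17FO.
DoU = (2C + 2 + N − H − X)/2 = (2·11 + 2 + 0 − 17 − 1)/2 = 6/2 = 3.
(Structurally: 1 ring(s) + 2 π bond(s) = 3.)

3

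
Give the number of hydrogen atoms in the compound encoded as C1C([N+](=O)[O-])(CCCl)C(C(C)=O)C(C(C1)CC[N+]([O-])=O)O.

19

Hydrogens are implicit in SMILES; fill each atom to its normal valence:
  6 × C: 2 H each → 12
  3 × C: 1 H each → 3
  3 × O: no H
  2 × C: no H
  2 × N (charge +1): no H
  2 × O (charge -1): no H
  1 × C: 3 H
  1 × Cl: no H
  1 × O: 1 H
  Total hydrogens = 19.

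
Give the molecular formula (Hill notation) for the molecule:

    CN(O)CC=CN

Heavy atoms from the SMILES: 4 C, 2 N, 1 O.
Implicit hydrogens by atom environment:
  2 × C: 1 H each → 2
  1 × C: 3 H
  1 × C: 2 H
  1 × N: 2 H
  1 × N: no H
  1 × O: 1 H
  Total hydrogens = 10.
Molecular formula: C4H10N2O

C4H10N2O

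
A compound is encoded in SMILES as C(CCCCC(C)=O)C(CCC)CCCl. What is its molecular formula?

C13H25ClO

Heavy atoms from the SMILES: 13 C, 1 Cl, 1 O.
Implicit hydrogens by atom environment:
  9 × C: 2 H each → 18
  2 × C: 3 H each → 6
  1 × C: 1 H
  1 × C: no H
  1 × Cl: no H
  1 × O: no H
  Total hydrogens = 25.
Molecular formula: C13H25ClO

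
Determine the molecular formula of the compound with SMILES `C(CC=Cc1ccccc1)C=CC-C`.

C14H18

Heavy atoms from the SMILES: 14 C.
Implicit hydrogens by atom environment:
  5 × C (aromatic): 1 H each → 5
  4 × C: 1 H each → 4
  3 × C: 2 H each → 6
  1 × C: 3 H
  1 × C (aromatic): no H
  Total hydrogens = 18.
Molecular formula: C14H18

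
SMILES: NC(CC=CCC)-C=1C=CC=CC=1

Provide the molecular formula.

Heavy atoms from the SMILES: 12 C, 1 N.
Implicit hydrogens by atom environment:
  5 × C (aromatic): 1 H each → 5
  3 × C: 1 H each → 3
  2 × C: 2 H each → 4
  1 × C: 3 H
  1 × C (aromatic): no H
  1 × N: 2 H
  Total hydrogens = 17.
Molecular formula: C12H17N

C12H17N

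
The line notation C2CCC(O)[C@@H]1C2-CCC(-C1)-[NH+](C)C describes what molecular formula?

Heavy atoms from the SMILES: 12 C, 1 N, 1 O.
Implicit hydrogens by atom environment:
  6 × C: 2 H each → 12
  4 × C: 1 H each → 4
  2 × C: 3 H each → 6
  1 × N (charge +1): 1 H
  1 × O: 1 H
  Total hydrogens = 24.
Net charge +1.
Molecular formula: C12H24NO+

C12H24NO+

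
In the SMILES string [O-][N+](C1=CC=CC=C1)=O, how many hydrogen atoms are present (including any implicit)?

Hydrogens are implicit in SMILES; fill each atom to its normal valence:
  5 × C (aromatic): 1 H each → 5
  1 × C (aromatic): no H
  1 × N (charge +1): no H
  1 × O: no H
  1 × O (charge -1): no H
  Total hydrogens = 5.

5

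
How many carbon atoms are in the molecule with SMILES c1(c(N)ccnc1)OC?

The symbol for carbon appears 6 times in the SMILES. Lowercase c denotes aromatic carbon and counts toward C.

6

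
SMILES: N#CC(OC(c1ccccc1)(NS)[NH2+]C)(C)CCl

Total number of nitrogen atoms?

3

The symbol for nitrogen appears 3 times in the SMILES.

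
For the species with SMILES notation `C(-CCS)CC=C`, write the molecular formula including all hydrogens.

Heavy atoms from the SMILES: 6 C, 1 S.
Implicit hydrogens by atom environment:
  5 × C: 2 H each → 10
  1 × C: 1 H
  1 × S: 1 H
  Total hydrogens = 12.
Molecular formula: C6H12S

C6H12S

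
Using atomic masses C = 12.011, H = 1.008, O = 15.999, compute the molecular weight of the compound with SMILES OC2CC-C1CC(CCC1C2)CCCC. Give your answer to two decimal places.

Molecular formula: C14H26O.
M = 14×12.011 + 26×1.008 + 1×15.999 = 210.36 g/mol.

210.36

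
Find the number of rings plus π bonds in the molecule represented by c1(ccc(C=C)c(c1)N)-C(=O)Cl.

Molecular formula from the SMILES: C9H8ClNO.
DoU = (2C + 2 + N − H − X)/2 = (2·9 + 2 + 1 − 8 − 1)/2 = 12/2 = 6.
(Structurally: 1 ring(s) + 5 π bond(s) = 6.)

6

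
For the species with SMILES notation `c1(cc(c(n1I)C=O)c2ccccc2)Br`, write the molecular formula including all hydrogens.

C11H7BrINO

Heavy atoms from the SMILES: 1 Br, 11 C, 1 I, 1 N, 1 O.
Implicit hydrogens by atom environment:
  6 × C (aromatic): 1 H each → 6
  4 × C (aromatic): no H
  1 × Br: no H
  1 × C: 1 H
  1 × I: no H
  1 × N (aromatic): no H
  1 × O: no H
  Total hydrogens = 7.
Molecular formula: C11H7BrINO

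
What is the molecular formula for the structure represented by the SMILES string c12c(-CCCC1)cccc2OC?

Heavy atoms from the SMILES: 11 C, 1 O.
Implicit hydrogens by atom environment:
  4 × C: 2 H each → 8
  3 × C (aromatic): 1 H each → 3
  3 × C (aromatic): no H
  1 × C: 3 H
  1 × O: no H
  Total hydrogens = 14.
Molecular formula: C11H14O

C11H14O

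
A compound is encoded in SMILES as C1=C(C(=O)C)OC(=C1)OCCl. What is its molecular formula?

Heavy atoms from the SMILES: 7 C, 1 Cl, 3 O.
Implicit hydrogens by atom environment:
  2 × C (aromatic): 1 H each → 2
  2 × C (aromatic): no H
  2 × O: no H
  1 × C: 3 H
  1 × C: 2 H
  1 × C: no H
  1 × Cl: no H
  1 × O (aromatic): no H
  Total hydrogens = 7.
Molecular formula: C7H7ClO3

C7H7ClO3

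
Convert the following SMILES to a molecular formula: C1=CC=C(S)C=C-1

Heavy atoms from the SMILES: 6 C, 1 S.
Implicit hydrogens by atom environment:
  5 × C (aromatic): 1 H each → 5
  1 × C (aromatic): no H
  1 × S: 1 H
  Total hydrogens = 6.
Molecular formula: C6H6S

C6H6S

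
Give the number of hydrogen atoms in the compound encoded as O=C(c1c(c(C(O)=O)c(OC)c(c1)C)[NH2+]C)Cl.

Hydrogens are implicit in SMILES; fill each atom to its normal valence:
  5 × C (aromatic): no H
  3 × C: 3 H each → 9
  3 × O: no H
  2 × C: no H
  1 × C (aromatic): 1 H
  1 × Cl: no H
  1 × N (charge +1): 2 H
  1 × O: 1 H
  Total hydrogens = 13.

13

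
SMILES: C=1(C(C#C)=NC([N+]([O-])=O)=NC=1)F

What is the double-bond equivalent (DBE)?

Molecular formula from the SMILES: C6H2FN3O2.
DoU = (2C + 2 + N − H − X)/2 = (2·6 + 2 + 3 − 2 − 1)/2 = 14/2 = 7.
(Structurally: 1 ring(s) + 6 π bond(s) = 7.)

7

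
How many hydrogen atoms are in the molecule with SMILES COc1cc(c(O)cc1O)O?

Hydrogens are implicit in SMILES; fill each atom to its normal valence:
  4 × C (aromatic): no H
  3 × O: 1 H each → 3
  2 × C (aromatic): 1 H each → 2
  1 × C: 3 H
  1 × O: no H
  Total hydrogens = 8.

8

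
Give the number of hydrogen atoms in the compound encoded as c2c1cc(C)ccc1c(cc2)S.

10

Hydrogens are implicit in SMILES; fill each atom to its normal valence:
  6 × C (aromatic): 1 H each → 6
  4 × C (aromatic): no H
  1 × C: 3 H
  1 × S: 1 H
  Total hydrogens = 10.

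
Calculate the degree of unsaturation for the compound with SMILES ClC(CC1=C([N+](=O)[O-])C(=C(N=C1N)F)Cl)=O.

6

Molecular formula from the SMILES: C7H4Cl2FN3O3.
DoU = (2C + 2 + N − H − X)/2 = (2·7 + 2 + 3 − 4 − 3)/2 = 12/2 = 6.
(Structurally: 1 ring(s) + 5 π bond(s) = 6.)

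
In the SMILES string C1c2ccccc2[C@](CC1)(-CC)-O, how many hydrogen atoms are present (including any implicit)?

16

Hydrogens are implicit in SMILES; fill each atom to its normal valence:
  4 × C: 2 H each → 8
  4 × C (aromatic): 1 H each → 4
  2 × C (aromatic): no H
  1 × C: 3 H
  1 × C: no H
  1 × O: 1 H
  Total hydrogens = 16.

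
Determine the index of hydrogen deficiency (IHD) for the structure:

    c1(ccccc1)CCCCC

Molecular formula from the SMILES: C11H16.
DoU = (2C + 2 + N − H − X)/2 = (2·11 + 2 + 0 − 16 − 0)/2 = 8/2 = 4.
(Structurally: 1 ring(s) + 3 π bond(s) = 4.)

4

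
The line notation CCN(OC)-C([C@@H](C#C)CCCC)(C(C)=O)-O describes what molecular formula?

C13H23NO3

Heavy atoms from the SMILES: 13 C, 1 N, 3 O.
Implicit hydrogens by atom environment:
  4 × C: 3 H each → 12
  4 × C: 2 H each → 8
  3 × C: no H
  2 × C: 1 H each → 2
  2 × O: no H
  1 × N: no H
  1 × O: 1 H
  Total hydrogens = 23.
Molecular formula: C13H23NO3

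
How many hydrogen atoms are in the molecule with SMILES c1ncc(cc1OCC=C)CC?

Hydrogens are implicit in SMILES; fill each atom to its normal valence:
  3 × C: 2 H each → 6
  3 × C (aromatic): 1 H each → 3
  2 × C (aromatic): no H
  1 × C: 3 H
  1 × C: 1 H
  1 × N (aromatic): no H
  1 × O: no H
  Total hydrogens = 13.

13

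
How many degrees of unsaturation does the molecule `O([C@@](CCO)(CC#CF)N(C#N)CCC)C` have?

4

Molecular formula from the SMILES: C11H17FN2O2.
DoU = (2C + 2 + N − H − X)/2 = (2·11 + 2 + 2 − 17 − 1)/2 = 8/2 = 4.
(Structurally: 0 ring(s) + 4 π bond(s) = 4.)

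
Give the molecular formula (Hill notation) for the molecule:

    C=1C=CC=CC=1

C6H6

Heavy atoms from the SMILES: 6 C.
Implicit hydrogens by atom environment:
  6 × C (aromatic): 1 H each → 6
  Total hydrogens = 6.
Molecular formula: C6H6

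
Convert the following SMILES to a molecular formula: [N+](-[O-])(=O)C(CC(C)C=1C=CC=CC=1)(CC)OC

Heavy atoms from the SMILES: 13 C, 1 N, 3 O.
Implicit hydrogens by atom environment:
  5 × C (aromatic): 1 H each → 5
  3 × C: 3 H each → 9
  2 × C: 2 H each → 4
  2 × O: no H
  1 × C: 1 H
  1 × C: no H
  1 × C (aromatic): no H
  1 × N (charge +1): no H
  1 × O (charge -1): no H
  Total hydrogens = 19.
Molecular formula: C13H19NO3

C13H19NO3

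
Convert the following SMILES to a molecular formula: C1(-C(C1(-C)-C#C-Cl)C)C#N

Heavy atoms from the SMILES: 8 C, 1 Cl, 1 N.
Implicit hydrogens by atom environment:
  4 × C: no H
  2 × C: 3 H each → 6
  2 × C: 1 H each → 2
  1 × Cl: no H
  1 × N: no H
  Total hydrogens = 8.
Molecular formula: C8H8ClN

C8H8ClN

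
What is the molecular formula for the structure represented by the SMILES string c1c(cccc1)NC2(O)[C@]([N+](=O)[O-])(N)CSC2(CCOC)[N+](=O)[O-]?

C13H18N4O6S

Heavy atoms from the SMILES: 13 C, 4 N, 6 O, 1 S.
Implicit hydrogens by atom environment:
  5 × C (aromatic): 1 H each → 5
  3 × C: 2 H each → 6
  3 × C: no H
  3 × O: no H
  2 × N (charge +1): no H
  2 × O (charge -1): no H
  1 × C: 3 H
  1 × C (aromatic): no H
  1 × N: 2 H
  1 × N: 1 H
  1 × O: 1 H
  1 × S: no H
  Total hydrogens = 18.
Molecular formula: C13H18N4O6S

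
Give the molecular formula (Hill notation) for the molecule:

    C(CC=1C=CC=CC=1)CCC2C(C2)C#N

C14H17N

Heavy atoms from the SMILES: 14 C, 1 N.
Implicit hydrogens by atom environment:
  5 × C: 2 H each → 10
  5 × C (aromatic): 1 H each → 5
  2 × C: 1 H each → 2
  1 × C: no H
  1 × C (aromatic): no H
  1 × N: no H
  Total hydrogens = 17.
Molecular formula: C14H17N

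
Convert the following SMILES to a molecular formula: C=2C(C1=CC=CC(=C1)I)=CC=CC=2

C12H9I

Heavy atoms from the SMILES: 12 C, 1 I.
Implicit hydrogens by atom environment:
  9 × C (aromatic): 1 H each → 9
  3 × C (aromatic): no H
  1 × I: no H
  Total hydrogens = 9.
Molecular formula: C12H9I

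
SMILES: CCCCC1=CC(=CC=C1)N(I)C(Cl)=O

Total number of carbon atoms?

11

The symbol for carbon appears 11 times in the SMILES. (Cl is a single chlorine, not C + l.)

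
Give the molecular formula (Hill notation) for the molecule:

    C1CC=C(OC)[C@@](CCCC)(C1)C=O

C12H20O2

Heavy atoms from the SMILES: 12 C, 2 O.
Implicit hydrogens by atom environment:
  6 × C: 2 H each → 12
  2 × C: 3 H each → 6
  2 × C: 1 H each → 2
  2 × C: no H
  2 × O: no H
  Total hydrogens = 20.
Molecular formula: C12H20O2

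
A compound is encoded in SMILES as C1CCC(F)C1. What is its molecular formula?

Heavy atoms from the SMILES: 5 C, 1 F.
Implicit hydrogens by atom environment:
  4 × C: 2 H each → 8
  1 × C: 1 H
  1 × F: no H
  Total hydrogens = 9.
Molecular formula: C5H9F

C5H9F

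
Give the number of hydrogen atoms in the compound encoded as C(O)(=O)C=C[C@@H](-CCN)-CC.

Hydrogens are implicit in SMILES; fill each atom to its normal valence:
  3 × C: 2 H each → 6
  3 × C: 1 H each → 3
  1 × C: 3 H
  1 × C: no H
  1 × N: 2 H
  1 × O: 1 H
  1 × O: no H
  Total hydrogens = 15.

15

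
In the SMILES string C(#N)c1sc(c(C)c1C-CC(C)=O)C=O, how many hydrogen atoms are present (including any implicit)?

11

Hydrogens are implicit in SMILES; fill each atom to its normal valence:
  4 × C (aromatic): no H
  2 × C: 3 H each → 6
  2 × C: 2 H each → 4
  2 × C: no H
  2 × O: no H
  1 × C: 1 H
  1 × N: no H
  1 × S (aromatic): no H
  Total hydrogens = 11.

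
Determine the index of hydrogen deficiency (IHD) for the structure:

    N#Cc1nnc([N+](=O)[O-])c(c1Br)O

Molecular formula from the SMILES: C5HBrN4O3.
DoU = (2C + 2 + N − H − X)/2 = (2·5 + 2 + 4 − 1 − 1)/2 = 14/2 = 7.
(Structurally: 1 ring(s) + 6 π bond(s) = 7.)

7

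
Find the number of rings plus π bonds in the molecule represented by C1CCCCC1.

1

Molecular formula from the SMILES: C6H12.
DoU = (2C + 2 + N − H − X)/2 = (2·6 + 2 + 0 − 12 − 0)/2 = 2/2 = 1.
(Structurally: 1 ring(s) + 0 π bond(s) = 1.)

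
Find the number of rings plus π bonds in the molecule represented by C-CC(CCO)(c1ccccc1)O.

4

Molecular formula from the SMILES: C11H16O2.
DoU = (2C + 2 + N − H − X)/2 = (2·11 + 2 + 0 − 16 − 0)/2 = 8/2 = 4.
(Structurally: 1 ring(s) + 3 π bond(s) = 4.)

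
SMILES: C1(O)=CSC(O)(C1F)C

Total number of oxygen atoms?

2

The symbol for oxygen appears 2 times in the SMILES.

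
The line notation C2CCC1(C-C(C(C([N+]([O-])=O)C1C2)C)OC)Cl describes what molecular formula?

C12H20ClNO3

Heavy atoms from the SMILES: 12 C, 1 Cl, 1 N, 3 O.
Implicit hydrogens by atom environment:
  5 × C: 2 H each → 10
  4 × C: 1 H each → 4
  2 × C: 3 H each → 6
  2 × O: no H
  1 × C: no H
  1 × Cl: no H
  1 × N (charge +1): no H
  1 × O (charge -1): no H
  Total hydrogens = 20.
Molecular formula: C12H20ClNO3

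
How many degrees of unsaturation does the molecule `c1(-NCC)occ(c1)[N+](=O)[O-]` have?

Molecular formula from the SMILES: C6H8N2O3.
DoU = (2C + 2 + N − H − X)/2 = (2·6 + 2 + 2 − 8 − 0)/2 = 8/2 = 4.
(Structurally: 1 ring(s) + 3 π bond(s) = 4.)

4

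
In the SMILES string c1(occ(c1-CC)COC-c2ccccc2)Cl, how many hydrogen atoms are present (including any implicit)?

Hydrogens are implicit in SMILES; fill each atom to its normal valence:
  6 × C (aromatic): 1 H each → 6
  4 × C (aromatic): no H
  3 × C: 2 H each → 6
  1 × C: 3 H
  1 × Cl: no H
  1 × O (aromatic): no H
  1 × O: no H
  Total hydrogens = 15.

15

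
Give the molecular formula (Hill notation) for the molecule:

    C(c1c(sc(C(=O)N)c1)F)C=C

Heavy atoms from the SMILES: 8 C, 1 F, 1 N, 1 O, 1 S.
Implicit hydrogens by atom environment:
  3 × C (aromatic): no H
  2 × C: 2 H each → 4
  1 × C (aromatic): 1 H
  1 × C: 1 H
  1 × C: no H
  1 × F: no H
  1 × N: 2 H
  1 × O: no H
  1 × S (aromatic): no H
  Total hydrogens = 8.
Molecular formula: C8H8FNOS

C8H8FNOS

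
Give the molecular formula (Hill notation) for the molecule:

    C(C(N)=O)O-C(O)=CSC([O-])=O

Heavy atoms from the SMILES: 5 C, 1 N, 5 O, 1 S.
Implicit hydrogens by atom environment:
  3 × C: no H
  3 × O: no H
  1 × C: 2 H
  1 × C: 1 H
  1 × N: 2 H
  1 × O: 1 H
  1 × O (charge -1): no H
  1 × S: no H
  Total hydrogens = 6.
Net charge -1.
Molecular formula: C5H6NO5S-

C5H6NO5S-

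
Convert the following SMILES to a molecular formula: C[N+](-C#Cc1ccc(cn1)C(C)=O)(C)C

Heavy atoms from the SMILES: 12 C, 2 N, 1 O.
Implicit hydrogens by atom environment:
  4 × C: 3 H each → 12
  3 × C (aromatic): 1 H each → 3
  3 × C: no H
  2 × C (aromatic): no H
  1 × N (aromatic): no H
  1 × N (charge +1): no H
  1 × O: no H
  Total hydrogens = 15.
Net charge +1.
Molecular formula: C12H15N2O+

C12H15N2O+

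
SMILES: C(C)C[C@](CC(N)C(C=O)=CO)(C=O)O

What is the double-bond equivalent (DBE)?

3

Molecular formula from the SMILES: C10H17NO4.
DoU = (2C + 2 + N − H − X)/2 = (2·10 + 2 + 1 − 17 − 0)/2 = 6/2 = 3.
(Structurally: 0 ring(s) + 3 π bond(s) = 3.)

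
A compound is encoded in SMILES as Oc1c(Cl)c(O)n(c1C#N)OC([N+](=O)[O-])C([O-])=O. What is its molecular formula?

C7H3ClN3O7-

Heavy atoms from the SMILES: 7 C, 1 Cl, 3 N, 7 O.
Implicit hydrogens by atom environment:
  4 × C (aromatic): no H
  3 × O: no H
  2 × C: no H
  2 × O: 1 H each → 2
  2 × O (charge -1): no H
  1 × C: 1 H
  1 × Cl: no H
  1 × N (aromatic): no H
  1 × N: no H
  1 × N (charge +1): no H
  Total hydrogens = 3.
Net charge -1.
Molecular formula: C7H3ClN3O7-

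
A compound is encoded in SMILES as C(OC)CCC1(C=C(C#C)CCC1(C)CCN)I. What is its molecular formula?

C15H24INO

Heavy atoms from the SMILES: 15 C, 1 I, 1 N, 1 O.
Implicit hydrogens by atom environment:
  7 × C: 2 H each → 14
  4 × C: no H
  2 × C: 3 H each → 6
  2 × C: 1 H each → 2
  1 × I: no H
  1 × N: 2 H
  1 × O: no H
  Total hydrogens = 24.
Molecular formula: C15H24INO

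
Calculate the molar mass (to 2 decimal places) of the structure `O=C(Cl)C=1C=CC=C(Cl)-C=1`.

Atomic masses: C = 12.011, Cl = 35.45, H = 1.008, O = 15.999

175.01

Molecular formula: C7H4Cl2O.
M = 7×12.011 + 2×35.45 + 4×1.008 + 1×15.999 = 175.01 g/mol.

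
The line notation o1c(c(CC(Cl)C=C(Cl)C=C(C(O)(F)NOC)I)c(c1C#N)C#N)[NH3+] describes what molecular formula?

Heavy atoms from the SMILES: 14 C, 2 Cl, 1 F, 1 I, 4 N, 3 O.
Implicit hydrogens by atom environment:
  5 × C: no H
  4 × C (aromatic): no H
  3 × C: 1 H each → 3
  2 × Cl: no H
  2 × N: no H
  1 × C: 3 H
  1 × C: 2 H
  1 × F: no H
  1 × I: no H
  1 × N (charge +1): 3 H
  1 × N: 1 H
  1 × O: 1 H
  1 × O (aromatic): no H
  1 × O: no H
  Total hydrogens = 13.
Net charge +1.
Molecular formula: C14H13Cl2FIN4O3+

C14H13Cl2FIN4O3+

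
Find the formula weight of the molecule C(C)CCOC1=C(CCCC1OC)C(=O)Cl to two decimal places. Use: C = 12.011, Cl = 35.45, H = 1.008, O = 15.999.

Molecular formula: C12H19ClO3.
M = 12×12.011 + 1×35.45 + 19×1.008 + 3×15.999 = 246.73 g/mol.

246.73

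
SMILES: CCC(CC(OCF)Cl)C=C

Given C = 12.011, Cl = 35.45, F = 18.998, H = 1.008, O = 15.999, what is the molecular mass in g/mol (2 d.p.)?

Molecular formula: C8H14ClFO.
M = 8×12.011 + 1×35.45 + 1×18.998 + 14×1.008 + 1×15.999 = 180.65 g/mol.

180.65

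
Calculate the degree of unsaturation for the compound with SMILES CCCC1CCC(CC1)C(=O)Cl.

Molecular formula from the SMILES: C10H17ClO.
DoU = (2C + 2 + N − H − X)/2 = (2·10 + 2 + 0 − 17 − 1)/2 = 4/2 = 2.
(Structurally: 1 ring(s) + 1 π bond(s) = 2.)

2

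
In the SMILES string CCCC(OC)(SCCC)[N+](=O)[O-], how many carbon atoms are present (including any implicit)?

The symbol for carbon appears 8 times in the SMILES.

8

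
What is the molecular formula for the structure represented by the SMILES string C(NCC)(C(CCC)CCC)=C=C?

Heavy atoms from the SMILES: 12 C, 1 N.
Implicit hydrogens by atom environment:
  6 × C: 2 H each → 12
  3 × C: 3 H each → 9
  2 × C: no H
  1 × C: 1 H
  1 × N: 1 H
  Total hydrogens = 23.
Molecular formula: C12H23N

C12H23N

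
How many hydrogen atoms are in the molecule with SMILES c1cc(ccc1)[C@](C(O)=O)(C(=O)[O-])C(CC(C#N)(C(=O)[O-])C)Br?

Hydrogens are implicit in SMILES; fill each atom to its normal valence:
  6 × C: no H
  5 × C (aromatic): 1 H each → 5
  3 × O: no H
  2 × O (charge -1): no H
  1 × Br: no H
  1 × C: 3 H
  1 × C: 2 H
  1 × C: 1 H
  1 × C (aromatic): no H
  1 × N: no H
  1 × O: 1 H
  Total hydrogens = 12.

12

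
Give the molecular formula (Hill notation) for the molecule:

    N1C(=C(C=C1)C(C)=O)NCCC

C9H14N2O

Heavy atoms from the SMILES: 9 C, 2 N, 1 O.
Implicit hydrogens by atom environment:
  2 × C: 3 H each → 6
  2 × C: 2 H each → 4
  2 × C (aromatic): 1 H each → 2
  2 × C (aromatic): no H
  1 × C: no H
  1 × N (aromatic): 1 H
  1 × N: 1 H
  1 × O: no H
  Total hydrogens = 14.
Molecular formula: C9H14N2O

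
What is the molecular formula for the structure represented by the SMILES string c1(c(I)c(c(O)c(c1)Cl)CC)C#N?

C9H7ClINO

Heavy atoms from the SMILES: 9 C, 1 Cl, 1 I, 1 N, 1 O.
Implicit hydrogens by atom environment:
  5 × C (aromatic): no H
  1 × C: 3 H
  1 × C: 2 H
  1 × C (aromatic): 1 H
  1 × C: no H
  1 × Cl: no H
  1 × I: no H
  1 × N: no H
  1 × O: 1 H
  Total hydrogens = 7.
Molecular formula: C9H7ClINO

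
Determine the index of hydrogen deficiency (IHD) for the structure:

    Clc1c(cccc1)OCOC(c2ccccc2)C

Molecular formula from the SMILES: C15H15ClO2.
DoU = (2C + 2 + N − H − X)/2 = (2·15 + 2 + 0 − 15 − 1)/2 = 16/2 = 8.
(Structurally: 2 ring(s) + 6 π bond(s) = 8.)

8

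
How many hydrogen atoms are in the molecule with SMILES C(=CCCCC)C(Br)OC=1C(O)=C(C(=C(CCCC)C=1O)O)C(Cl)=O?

Hydrogens are implicit in SMILES; fill each atom to its normal valence:
  6 × C: 2 H each → 12
  6 × C (aromatic): no H
  3 × C: 1 H each → 3
  3 × O: 1 H each → 3
  2 × C: 3 H each → 6
  2 × O: no H
  1 × Br: no H
  1 × C: no H
  1 × Cl: no H
  Total hydrogens = 24.

24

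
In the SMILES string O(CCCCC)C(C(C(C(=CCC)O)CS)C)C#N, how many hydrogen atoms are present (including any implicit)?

Hydrogens are implicit in SMILES; fill each atom to its normal valence:
  6 × C: 2 H each → 12
  4 × C: 1 H each → 4
  3 × C: 3 H each → 9
  2 × C: no H
  1 × N: no H
  1 × O: 1 H
  1 × O: no H
  1 × S: 1 H
  Total hydrogens = 27.

27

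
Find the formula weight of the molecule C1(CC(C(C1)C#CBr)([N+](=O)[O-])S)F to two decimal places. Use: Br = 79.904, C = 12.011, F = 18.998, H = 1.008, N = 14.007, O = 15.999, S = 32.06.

268.10

Molecular formula: C7H7BrFNO2S.
M = 1×79.904 + 7×12.011 + 1×18.998 + 7×1.008 + 1×14.007 + 2×15.999 + 1×32.06 = 268.10 g/mol.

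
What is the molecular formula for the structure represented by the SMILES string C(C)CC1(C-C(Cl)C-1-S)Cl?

C7H12Cl2S

Heavy atoms from the SMILES: 7 C, 2 Cl, 1 S.
Implicit hydrogens by atom environment:
  3 × C: 2 H each → 6
  2 × C: 1 H each → 2
  2 × Cl: no H
  1 × C: 3 H
  1 × C: no H
  1 × S: 1 H
  Total hydrogens = 12.
Molecular formula: C7H12Cl2S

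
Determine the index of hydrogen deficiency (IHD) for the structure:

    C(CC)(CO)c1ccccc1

4

Molecular formula from the SMILES: C10H14O.
DoU = (2C + 2 + N − H − X)/2 = (2·10 + 2 + 0 − 14 − 0)/2 = 8/2 = 4.
(Structurally: 1 ring(s) + 3 π bond(s) = 4.)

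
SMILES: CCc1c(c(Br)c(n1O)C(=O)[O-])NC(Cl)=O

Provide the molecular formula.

Heavy atoms from the SMILES: 1 Br, 8 C, 1 Cl, 2 N, 4 O.
Implicit hydrogens by atom environment:
  4 × C (aromatic): no H
  2 × C: no H
  2 × O: no H
  1 × Br: no H
  1 × C: 3 H
  1 × C: 2 H
  1 × Cl: no H
  1 × N: 1 H
  1 × N (aromatic): no H
  1 × O: 1 H
  1 × O (charge -1): no H
  Total hydrogens = 7.
Net charge -1.
Molecular formula: C8H7BrClN2O4-

C8H7BrClN2O4-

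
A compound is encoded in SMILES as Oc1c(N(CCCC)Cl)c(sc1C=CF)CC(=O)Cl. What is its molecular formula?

Heavy atoms from the SMILES: 12 C, 2 Cl, 1 F, 1 N, 2 O, 1 S.
Implicit hydrogens by atom environment:
  4 × C: 2 H each → 8
  4 × C (aromatic): no H
  2 × C: 1 H each → 2
  2 × Cl: no H
  1 × C: 3 H
  1 × C: no H
  1 × F: no H
  1 × N: no H
  1 × O: 1 H
  1 × O: no H
  1 × S (aromatic): no H
  Total hydrogens = 14.
Molecular formula: C12H14Cl2FNO2S

C12H14Cl2FNO2S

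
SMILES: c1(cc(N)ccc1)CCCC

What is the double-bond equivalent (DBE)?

Molecular formula from the SMILES: C10H15N.
DoU = (2C + 2 + N − H − X)/2 = (2·10 + 2 + 1 − 15 − 0)/2 = 8/2 = 4.
(Structurally: 1 ring(s) + 3 π bond(s) = 4.)

4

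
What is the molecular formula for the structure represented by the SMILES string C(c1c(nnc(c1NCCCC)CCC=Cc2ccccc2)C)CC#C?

C23H29N3

Heavy atoms from the SMILES: 23 C, 3 N.
Implicit hydrogens by atom environment:
  7 × C: 2 H each → 14
  5 × C (aromatic): 1 H each → 5
  5 × C (aromatic): no H
  3 × C: 1 H each → 3
  2 × C: 3 H each → 6
  2 × N (aromatic): no H
  1 × C: no H
  1 × N: 1 H
  Total hydrogens = 29.
Molecular formula: C23H29N3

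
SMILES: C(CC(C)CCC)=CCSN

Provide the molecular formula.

C9H19NS

Heavy atoms from the SMILES: 9 C, 1 N, 1 S.
Implicit hydrogens by atom environment:
  4 × C: 2 H each → 8
  3 × C: 1 H each → 3
  2 × C: 3 H each → 6
  1 × N: 2 H
  1 × S: no H
  Total hydrogens = 19.
Molecular formula: C9H19NS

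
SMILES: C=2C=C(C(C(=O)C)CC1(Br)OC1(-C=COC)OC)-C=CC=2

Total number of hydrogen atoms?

Hydrogens are implicit in SMILES; fill each atom to its normal valence:
  5 × C (aromatic): 1 H each → 5
  4 × O: no H
  3 × C: 3 H each → 9
  3 × C: 1 H each → 3
  3 × C: no H
  1 × Br: no H
  1 × C: 2 H
  1 × C (aromatic): no H
  Total hydrogens = 19.

19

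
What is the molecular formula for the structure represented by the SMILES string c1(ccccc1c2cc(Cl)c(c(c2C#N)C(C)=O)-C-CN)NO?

C17H16ClN3O2

Heavy atoms from the SMILES: 17 C, 1 Cl, 3 N, 2 O.
Implicit hydrogens by atom environment:
  7 × C (aromatic): no H
  5 × C (aromatic): 1 H each → 5
  2 × C: 2 H each → 4
  2 × C: no H
  1 × C: 3 H
  1 × Cl: no H
  1 × N: 2 H
  1 × N: 1 H
  1 × N: no H
  1 × O: 1 H
  1 × O: no H
  Total hydrogens = 16.
Molecular formula: C17H16ClN3O2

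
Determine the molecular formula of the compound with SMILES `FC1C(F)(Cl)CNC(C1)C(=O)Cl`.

Heavy atoms from the SMILES: 6 C, 2 Cl, 2 F, 1 N, 1 O.
Implicit hydrogens by atom environment:
  2 × C: 2 H each → 4
  2 × C: 1 H each → 2
  2 × C: no H
  2 × Cl: no H
  2 × F: no H
  1 × N: 1 H
  1 × O: no H
  Total hydrogens = 7.
Molecular formula: C6H7Cl2F2NO

C6H7Cl2F2NO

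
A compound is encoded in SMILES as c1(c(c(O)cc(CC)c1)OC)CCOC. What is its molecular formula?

C12H18O3

Heavy atoms from the SMILES: 12 C, 3 O.
Implicit hydrogens by atom environment:
  4 × C (aromatic): no H
  3 × C: 3 H each → 9
  3 × C: 2 H each → 6
  2 × C (aromatic): 1 H each → 2
  2 × O: no H
  1 × O: 1 H
  Total hydrogens = 18.
Molecular formula: C12H18O3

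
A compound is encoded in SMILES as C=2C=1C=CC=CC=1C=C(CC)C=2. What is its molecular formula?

Heavy atoms from the SMILES: 12 C.
Implicit hydrogens by atom environment:
  7 × C (aromatic): 1 H each → 7
  3 × C (aromatic): no H
  1 × C: 3 H
  1 × C: 2 H
  Total hydrogens = 12.
Molecular formula: C12H12

C12H12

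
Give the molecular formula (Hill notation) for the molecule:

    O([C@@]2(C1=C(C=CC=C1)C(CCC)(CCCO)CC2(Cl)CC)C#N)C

C20H28ClNO2

Heavy atoms from the SMILES: 20 C, 1 Cl, 1 N, 2 O.
Implicit hydrogens by atom environment:
  7 × C: 2 H each → 14
  4 × C (aromatic): 1 H each → 4
  4 × C: no H
  3 × C: 3 H each → 9
  2 × C (aromatic): no H
  1 × Cl: no H
  1 × N: no H
  1 × O: 1 H
  1 × O: no H
  Total hydrogens = 28.
Molecular formula: C20H28ClNO2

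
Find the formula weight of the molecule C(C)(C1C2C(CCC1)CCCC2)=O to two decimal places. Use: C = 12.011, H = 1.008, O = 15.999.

Molecular formula: C12H20O.
M = 12×12.011 + 20×1.008 + 1×15.999 = 180.29 g/mol.

180.29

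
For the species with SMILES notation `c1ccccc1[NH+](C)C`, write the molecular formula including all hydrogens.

C8H12N+

Heavy atoms from the SMILES: 8 C, 1 N.
Implicit hydrogens by atom environment:
  5 × C (aromatic): 1 H each → 5
  2 × C: 3 H each → 6
  1 × C (aromatic): no H
  1 × N (charge +1): 1 H
  Total hydrogens = 12.
Net charge +1.
Molecular formula: C8H12N+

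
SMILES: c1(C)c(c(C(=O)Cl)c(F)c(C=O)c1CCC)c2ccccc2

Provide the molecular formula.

C18H16ClFO2

Heavy atoms from the SMILES: 18 C, 1 Cl, 1 F, 2 O.
Implicit hydrogens by atom environment:
  7 × C (aromatic): no H
  5 × C (aromatic): 1 H each → 5
  2 × C: 3 H each → 6
  2 × C: 2 H each → 4
  2 × O: no H
  1 × C: 1 H
  1 × C: no H
  1 × Cl: no H
  1 × F: no H
  Total hydrogens = 16.
Molecular formula: C18H16ClFO2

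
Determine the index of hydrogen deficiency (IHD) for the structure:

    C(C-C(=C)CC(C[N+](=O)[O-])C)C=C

Molecular formula from the SMILES: C10H17NO2.
DoU = (2C + 2 + N − H − X)/2 = (2·10 + 2 + 1 − 17 − 0)/2 = 6/2 = 3.
(Structurally: 0 ring(s) + 3 π bond(s) = 3.)

3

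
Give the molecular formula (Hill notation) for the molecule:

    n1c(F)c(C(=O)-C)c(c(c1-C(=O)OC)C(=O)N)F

C10H8F2N2O4

Heavy atoms from the SMILES: 10 C, 2 F, 2 N, 4 O.
Implicit hydrogens by atom environment:
  5 × C (aromatic): no H
  4 × O: no H
  3 × C: no H
  2 × C: 3 H each → 6
  2 × F: no H
  1 × N: 2 H
  1 × N (aromatic): no H
  Total hydrogens = 8.
Molecular formula: C10H8F2N2O4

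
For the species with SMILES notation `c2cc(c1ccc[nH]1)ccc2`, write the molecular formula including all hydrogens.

C10H9N

Heavy atoms from the SMILES: 10 C, 1 N.
Implicit hydrogens by atom environment:
  8 × C (aromatic): 1 H each → 8
  2 × C (aromatic): no H
  1 × N (aromatic): 1 H
  Total hydrogens = 9.
Molecular formula: C10H9N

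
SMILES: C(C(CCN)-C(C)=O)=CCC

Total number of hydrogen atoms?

Hydrogens are implicit in SMILES; fill each atom to its normal valence:
  3 × C: 2 H each → 6
  3 × C: 1 H each → 3
  2 × C: 3 H each → 6
  1 × C: no H
  1 × N: 2 H
  1 × O: no H
  Total hydrogens = 17.

17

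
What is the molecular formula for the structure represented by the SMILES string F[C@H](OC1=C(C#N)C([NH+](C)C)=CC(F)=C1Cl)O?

C10H10ClF2N2O2+

Heavy atoms from the SMILES: 10 C, 1 Cl, 2 F, 2 N, 2 O.
Implicit hydrogens by atom environment:
  5 × C (aromatic): no H
  2 × C: 3 H each → 6
  2 × F: no H
  1 × C (aromatic): 1 H
  1 × C: 1 H
  1 × C: no H
  1 × Cl: no H
  1 × N (charge +1): 1 H
  1 × N: no H
  1 × O: 1 H
  1 × O: no H
  Total hydrogens = 10.
Net charge +1.
Molecular formula: C10H10ClF2N2O2+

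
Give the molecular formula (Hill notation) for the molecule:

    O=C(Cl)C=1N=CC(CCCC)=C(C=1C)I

C11H13ClINO

Heavy atoms from the SMILES: 11 C, 1 Cl, 1 I, 1 N, 1 O.
Implicit hydrogens by atom environment:
  4 × C (aromatic): no H
  3 × C: 2 H each → 6
  2 × C: 3 H each → 6
  1 × C (aromatic): 1 H
  1 × C: no H
  1 × Cl: no H
  1 × I: no H
  1 × N (aromatic): no H
  1 × O: no H
  Total hydrogens = 13.
Molecular formula: C11H13ClINO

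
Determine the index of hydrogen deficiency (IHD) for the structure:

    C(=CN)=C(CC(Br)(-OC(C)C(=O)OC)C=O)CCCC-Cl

4

Molecular formula from the SMILES: C14H21BrClNO4.
DoU = (2C + 2 + N − H − X)/2 = (2·14 + 2 + 1 − 21 − 2)/2 = 8/2 = 4.
(Structurally: 0 ring(s) + 4 π bond(s) = 4.)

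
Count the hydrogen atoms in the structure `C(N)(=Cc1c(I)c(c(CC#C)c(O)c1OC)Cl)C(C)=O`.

13

Hydrogens are implicit in SMILES; fill each atom to its normal valence:
  6 × C (aromatic): no H
  3 × C: no H
  2 × C: 3 H each → 6
  2 × C: 1 H each → 2
  2 × O: no H
  1 × C: 2 H
  1 × Cl: no H
  1 × I: no H
  1 × N: 2 H
  1 × O: 1 H
  Total hydrogens = 13.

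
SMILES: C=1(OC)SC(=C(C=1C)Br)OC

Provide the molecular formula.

C7H9BrO2S

Heavy atoms from the SMILES: 1 Br, 7 C, 2 O, 1 S.
Implicit hydrogens by atom environment:
  4 × C (aromatic): no H
  3 × C: 3 H each → 9
  2 × O: no H
  1 × Br: no H
  1 × S (aromatic): no H
  Total hydrogens = 9.
Molecular formula: C7H9BrO2S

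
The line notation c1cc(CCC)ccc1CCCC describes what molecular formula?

Heavy atoms from the SMILES: 13 C.
Implicit hydrogens by atom environment:
  5 × C: 2 H each → 10
  4 × C (aromatic): 1 H each → 4
  2 × C: 3 H each → 6
  2 × C (aromatic): no H
  Total hydrogens = 20.
Molecular formula: C13H20

C13H20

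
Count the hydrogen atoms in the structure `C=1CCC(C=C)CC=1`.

12

Hydrogens are implicit in SMILES; fill each atom to its normal valence:
  4 × C: 2 H each → 8
  4 × C: 1 H each → 4
  Total hydrogens = 12.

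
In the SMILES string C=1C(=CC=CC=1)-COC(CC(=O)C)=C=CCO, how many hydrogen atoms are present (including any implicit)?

Hydrogens are implicit in SMILES; fill each atom to its normal valence:
  5 × C (aromatic): 1 H each → 5
  3 × C: 2 H each → 6
  3 × C: no H
  2 × O: no H
  1 × C: 3 H
  1 × C: 1 H
  1 × C (aromatic): no H
  1 × O: 1 H
  Total hydrogens = 16.

16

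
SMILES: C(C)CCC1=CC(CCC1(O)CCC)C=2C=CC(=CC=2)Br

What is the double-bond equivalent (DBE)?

Molecular formula from the SMILES: C19H27BrO.
DoU = (2C + 2 + N − H − X)/2 = (2·19 + 2 + 0 − 27 − 1)/2 = 12/2 = 6.
(Structurally: 2 ring(s) + 4 π bond(s) = 6.)

6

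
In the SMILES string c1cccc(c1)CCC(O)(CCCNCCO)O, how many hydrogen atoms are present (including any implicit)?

23

Hydrogens are implicit in SMILES; fill each atom to its normal valence:
  7 × C: 2 H each → 14
  5 × C (aromatic): 1 H each → 5
  3 × O: 1 H each → 3
  1 × C: no H
  1 × C (aromatic): no H
  1 × N: 1 H
  Total hydrogens = 23.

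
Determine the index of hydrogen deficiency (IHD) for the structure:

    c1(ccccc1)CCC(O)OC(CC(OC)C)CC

Molecular formula from the SMILES: C16H26O3.
DoU = (2C + 2 + N − H − X)/2 = (2·16 + 2 + 0 − 26 − 0)/2 = 8/2 = 4.
(Structurally: 1 ring(s) + 3 π bond(s) = 4.)

4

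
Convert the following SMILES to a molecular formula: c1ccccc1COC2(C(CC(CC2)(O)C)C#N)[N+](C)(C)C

C18H27N2O2+

Heavy atoms from the SMILES: 18 C, 2 N, 2 O.
Implicit hydrogens by atom environment:
  5 × C (aromatic): 1 H each → 5
  4 × C: 3 H each → 12
  4 × C: 2 H each → 8
  3 × C: no H
  1 × C: 1 H
  1 × C (aromatic): no H
  1 × N: no H
  1 × N (charge +1): no H
  1 × O: 1 H
  1 × O: no H
  Total hydrogens = 27.
Net charge +1.
Molecular formula: C18H27N2O2+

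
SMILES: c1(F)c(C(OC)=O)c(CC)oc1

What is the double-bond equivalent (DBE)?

Molecular formula from the SMILES: C8H9FO3.
DoU = (2C + 2 + N − H − X)/2 = (2·8 + 2 + 0 − 9 − 1)/2 = 8/2 = 4.
(Structurally: 1 ring(s) + 3 π bond(s) = 4.)

4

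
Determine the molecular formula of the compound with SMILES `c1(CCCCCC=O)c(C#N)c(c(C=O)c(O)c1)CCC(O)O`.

C17H21NO5

Heavy atoms from the SMILES: 17 C, 1 N, 5 O.
Implicit hydrogens by atom environment:
  7 × C: 2 H each → 14
  5 × C (aromatic): no H
  3 × C: 1 H each → 3
  3 × O: 1 H each → 3
  2 × O: no H
  1 × C (aromatic): 1 H
  1 × C: no H
  1 × N: no H
  Total hydrogens = 21.
Molecular formula: C17H21NO5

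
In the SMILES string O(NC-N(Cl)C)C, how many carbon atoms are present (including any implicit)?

The symbol for carbon appears 3 times in the SMILES. (Cl is a single chlorine, not C + l.)

3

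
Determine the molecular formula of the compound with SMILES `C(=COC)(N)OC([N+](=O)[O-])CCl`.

C5H9ClN2O4

Heavy atoms from the SMILES: 5 C, 1 Cl, 2 N, 4 O.
Implicit hydrogens by atom environment:
  3 × O: no H
  2 × C: 1 H each → 2
  1 × C: 3 H
  1 × C: 2 H
  1 × C: no H
  1 × Cl: no H
  1 × N: 2 H
  1 × N (charge +1): no H
  1 × O (charge -1): no H
  Total hydrogens = 9.
Molecular formula: C5H9ClN2O4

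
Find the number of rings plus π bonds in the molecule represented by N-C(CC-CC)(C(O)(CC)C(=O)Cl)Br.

1

Molecular formula from the SMILES: C9H17BrClNO2.
DoU = (2C + 2 + N − H − X)/2 = (2·9 + 2 + 1 − 17 − 2)/2 = 2/2 = 1.
(Structurally: 0 ring(s) + 1 π bond(s) = 1.)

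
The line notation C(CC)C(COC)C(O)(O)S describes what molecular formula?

Heavy atoms from the SMILES: 7 C, 3 O, 1 S.
Implicit hydrogens by atom environment:
  3 × C: 2 H each → 6
  2 × C: 3 H each → 6
  2 × O: 1 H each → 2
  1 × C: 1 H
  1 × C: no H
  1 × O: no H
  1 × S: 1 H
  Total hydrogens = 16.
Molecular formula: C7H16O3S

C7H16O3S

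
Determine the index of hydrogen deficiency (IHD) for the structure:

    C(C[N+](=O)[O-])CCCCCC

Molecular formula from the SMILES: C8H17NO2.
DoU = (2C + 2 + N − H − X)/2 = (2·8 + 2 + 1 − 17 − 0)/2 = 2/2 = 1.
(Structurally: 0 ring(s) + 1 π bond(s) = 1.)

1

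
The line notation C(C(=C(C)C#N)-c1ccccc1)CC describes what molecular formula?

Heavy atoms from the SMILES: 13 C, 1 N.
Implicit hydrogens by atom environment:
  5 × C (aromatic): 1 H each → 5
  3 × C: no H
  2 × C: 3 H each → 6
  2 × C: 2 H each → 4
  1 × C (aromatic): no H
  1 × N: no H
  Total hydrogens = 15.
Molecular formula: C13H15N

C13H15N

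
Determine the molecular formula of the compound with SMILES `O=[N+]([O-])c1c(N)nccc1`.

Heavy atoms from the SMILES: 5 C, 3 N, 2 O.
Implicit hydrogens by atom environment:
  3 × C (aromatic): 1 H each → 3
  2 × C (aromatic): no H
  1 × N: 2 H
  1 × N (aromatic): no H
  1 × N (charge +1): no H
  1 × O: no H
  1 × O (charge -1): no H
  Total hydrogens = 5.
Molecular formula: C5H5N3O2

C5H5N3O2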